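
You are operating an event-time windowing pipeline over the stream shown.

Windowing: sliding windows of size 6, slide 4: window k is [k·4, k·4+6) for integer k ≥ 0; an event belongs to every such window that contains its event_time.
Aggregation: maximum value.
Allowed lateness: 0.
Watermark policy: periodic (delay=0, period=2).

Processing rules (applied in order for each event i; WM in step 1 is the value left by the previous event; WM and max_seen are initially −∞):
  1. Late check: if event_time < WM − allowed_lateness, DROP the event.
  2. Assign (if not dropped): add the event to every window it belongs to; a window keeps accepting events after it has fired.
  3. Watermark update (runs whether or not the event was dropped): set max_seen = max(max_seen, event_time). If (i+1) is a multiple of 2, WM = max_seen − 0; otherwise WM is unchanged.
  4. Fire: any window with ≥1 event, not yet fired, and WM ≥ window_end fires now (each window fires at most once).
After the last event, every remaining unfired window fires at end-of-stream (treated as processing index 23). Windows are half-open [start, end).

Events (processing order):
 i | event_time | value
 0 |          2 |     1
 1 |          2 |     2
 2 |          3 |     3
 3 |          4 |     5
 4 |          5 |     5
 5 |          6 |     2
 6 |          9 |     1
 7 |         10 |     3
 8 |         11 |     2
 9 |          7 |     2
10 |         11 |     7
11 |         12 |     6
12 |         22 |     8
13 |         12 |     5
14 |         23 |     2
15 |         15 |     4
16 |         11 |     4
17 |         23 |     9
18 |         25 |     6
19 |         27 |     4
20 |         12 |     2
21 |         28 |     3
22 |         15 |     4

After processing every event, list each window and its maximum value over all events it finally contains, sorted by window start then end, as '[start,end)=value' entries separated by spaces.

[0,6)=5 [4,10)=5 [8,14)=7 [12,18)=6 [20,26)=9 [24,30)=6 [28,34)=3

i=0 t=2 v=1: → [0,6); WM=−∞
i=1 t=2 v=2: → [0,6); WM=2
i=2 t=3 v=3: → [0,6); WM=2
i=3 t=4 v=5: → [4,10),[0,6); WM=4
i=4 t=5 v=5: → [4,10),[0,6); WM=4
i=5 t=6 v=2: → [4,10); WM=6; [0,6) fires=5
i=6 t=9 v=1: → [8,14),[4,10); WM=6
i=7 t=10 v=3: → [8,14); WM=10; [4,10) fires=5
i=8 t=11 v=2: → [8,14); WM=10
i=9 t=7 v=2: DROP (t<10-0); WM=11
i=10 t=11 v=7: → [8,14); WM=11
i=11 t=12 v=6: → [12,18),[8,14); WM=12
i=12 t=22 v=8: → [20,26); WM=12
i=13 t=12 v=5: → [12,18),[8,14); WM=22; [8,14) fires=7 [12,18) fires=6
i=14 t=23 v=2: → [20,26); WM=22
i=15 t=15 v=4: DROP (t<22-0); WM=23
i=16 t=11 v=4: DROP (t<23-0); WM=23
i=17 t=23 v=9: → [20,26); WM=23
i=18 t=25 v=6: → [24,30),[20,26); WM=23
i=19 t=27 v=4: → [24,30); WM=27; [20,26) fires=9
i=20 t=12 v=2: DROP (t<27-0); WM=27
i=21 t=28 v=3: → [28,34),[24,30); WM=28
i=22 t=15 v=4: DROP (t<28-0); WM=28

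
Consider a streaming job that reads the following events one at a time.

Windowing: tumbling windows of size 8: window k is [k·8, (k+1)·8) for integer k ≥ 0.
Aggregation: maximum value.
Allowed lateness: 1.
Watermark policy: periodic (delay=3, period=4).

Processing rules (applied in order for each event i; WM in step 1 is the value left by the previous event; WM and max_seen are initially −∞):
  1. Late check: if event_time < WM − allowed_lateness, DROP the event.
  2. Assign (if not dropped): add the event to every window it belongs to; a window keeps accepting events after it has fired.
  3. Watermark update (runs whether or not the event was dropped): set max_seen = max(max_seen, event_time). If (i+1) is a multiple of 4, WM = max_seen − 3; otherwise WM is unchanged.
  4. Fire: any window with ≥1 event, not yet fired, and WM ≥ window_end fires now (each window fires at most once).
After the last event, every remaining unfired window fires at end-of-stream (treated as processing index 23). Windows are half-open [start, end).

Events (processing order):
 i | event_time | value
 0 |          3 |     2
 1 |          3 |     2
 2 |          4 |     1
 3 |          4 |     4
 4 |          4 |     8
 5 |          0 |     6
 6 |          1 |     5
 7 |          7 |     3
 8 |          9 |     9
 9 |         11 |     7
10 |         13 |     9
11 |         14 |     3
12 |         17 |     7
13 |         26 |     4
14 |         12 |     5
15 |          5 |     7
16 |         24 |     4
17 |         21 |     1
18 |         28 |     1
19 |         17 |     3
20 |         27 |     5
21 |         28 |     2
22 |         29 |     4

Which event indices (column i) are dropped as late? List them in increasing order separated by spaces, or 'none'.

15 17 19

i=0 t=3 v=2: → [0,8); WM=−∞
i=1 t=3 v=2: → [0,8); WM=−∞
i=2 t=4 v=1: → [0,8); WM=−∞
i=3 t=4 v=4: → [0,8); WM=1
i=4 t=4 v=8: → [0,8); WM=1
i=5 t=0 v=6: → [0,8); WM=1
i=6 t=1 v=5: → [0,8); WM=1
i=7 t=7 v=3: → [0,8); WM=4
i=8 t=9 v=9: → [8,16); WM=4
i=9 t=11 v=7: → [8,16); WM=4
i=10 t=13 v=9: → [8,16); WM=4
i=11 t=14 v=3: → [8,16); WM=11; [0,8) fires=8
i=12 t=17 v=7: → [16,24); WM=11
i=13 t=26 v=4: → [24,32); WM=11
i=14 t=12 v=5: → [8,16); WM=11
i=15 t=5 v=7: DROP (t<11-1); WM=23; [8,16) fires=9
i=16 t=24 v=4: → [24,32); WM=23
i=17 t=21 v=1: DROP (t<23-1); WM=23
i=18 t=28 v=1: → [24,32); WM=23
i=19 t=17 v=3: DROP (t<23-1); WM=25; [16,24) fires=7
i=20 t=27 v=5: → [24,32); WM=25
i=21 t=28 v=2: → [24,32); WM=25
i=22 t=29 v=4: → [24,32); WM=25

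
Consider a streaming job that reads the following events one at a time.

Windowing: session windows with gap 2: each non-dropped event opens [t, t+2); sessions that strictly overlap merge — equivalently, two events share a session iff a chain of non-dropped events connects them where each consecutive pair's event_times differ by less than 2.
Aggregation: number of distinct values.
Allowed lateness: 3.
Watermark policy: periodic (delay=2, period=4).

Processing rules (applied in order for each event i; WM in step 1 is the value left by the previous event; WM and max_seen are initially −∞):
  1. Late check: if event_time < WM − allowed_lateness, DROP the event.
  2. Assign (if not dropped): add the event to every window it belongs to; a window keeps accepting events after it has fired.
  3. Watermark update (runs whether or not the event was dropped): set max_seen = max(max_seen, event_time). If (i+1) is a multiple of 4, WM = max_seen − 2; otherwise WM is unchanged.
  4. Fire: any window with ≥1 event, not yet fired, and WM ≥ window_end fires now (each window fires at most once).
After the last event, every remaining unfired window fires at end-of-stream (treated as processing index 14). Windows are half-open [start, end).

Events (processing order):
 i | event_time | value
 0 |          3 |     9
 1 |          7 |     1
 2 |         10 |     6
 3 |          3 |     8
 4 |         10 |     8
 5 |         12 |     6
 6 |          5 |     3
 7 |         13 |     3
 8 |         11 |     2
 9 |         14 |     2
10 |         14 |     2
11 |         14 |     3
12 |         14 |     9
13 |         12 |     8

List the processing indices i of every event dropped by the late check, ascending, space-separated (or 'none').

i=0 t=3 v=9: → [3,5); WM=−∞
i=1 t=7 v=1: → [7,9); WM=−∞
i=2 t=10 v=6: → [10,12); WM=−∞
i=3 t=3 v=8: → [3,5); WM=8
i=4 t=10 v=8: → [10,12); WM=8
i=5 t=12 v=6: → [12,14); WM=8
i=6 t=5 v=3: → [5,7); WM=8
i=7 t=13 v=3: → [12,15); WM=11
i=8 t=11 v=2: → [10,15); WM=11
i=9 t=14 v=2: → [10,16); WM=11
i=10 t=14 v=2: → [10,16); WM=11
i=11 t=14 v=3: → [10,16); WM=12
i=12 t=14 v=9: → [10,16); WM=12
i=13 t=12 v=8: → [10,16); WM=12

none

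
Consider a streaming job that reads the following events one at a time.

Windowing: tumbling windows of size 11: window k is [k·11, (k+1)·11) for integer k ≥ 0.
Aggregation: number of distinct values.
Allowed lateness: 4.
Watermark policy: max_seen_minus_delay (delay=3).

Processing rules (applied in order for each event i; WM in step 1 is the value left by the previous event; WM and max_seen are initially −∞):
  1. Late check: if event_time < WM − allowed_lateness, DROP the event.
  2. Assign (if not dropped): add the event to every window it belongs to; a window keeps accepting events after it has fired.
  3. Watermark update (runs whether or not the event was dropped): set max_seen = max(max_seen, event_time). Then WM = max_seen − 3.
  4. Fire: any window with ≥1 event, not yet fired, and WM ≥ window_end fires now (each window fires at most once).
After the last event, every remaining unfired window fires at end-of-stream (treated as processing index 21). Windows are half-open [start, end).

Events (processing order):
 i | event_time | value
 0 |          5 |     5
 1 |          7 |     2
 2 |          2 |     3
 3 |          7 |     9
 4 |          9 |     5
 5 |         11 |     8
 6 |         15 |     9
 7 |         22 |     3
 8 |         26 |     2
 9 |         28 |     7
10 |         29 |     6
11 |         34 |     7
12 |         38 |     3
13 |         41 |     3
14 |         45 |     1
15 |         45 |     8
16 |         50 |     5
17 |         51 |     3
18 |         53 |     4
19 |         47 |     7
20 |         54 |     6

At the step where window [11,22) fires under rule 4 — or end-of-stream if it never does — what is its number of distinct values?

i=0 t=5 v=5: → [0,11); WM=2
i=1 t=7 v=2: → [0,11); WM=4
i=2 t=2 v=3: → [0,11); WM=4
i=3 t=7 v=9: → [0,11); WM=4
i=4 t=9 v=5: → [0,11); WM=6
i=5 t=11 v=8: → [11,22); WM=8
i=6 t=15 v=9: → [11,22); WM=12; [0,11) fires=4
i=7 t=22 v=3: → [22,33); WM=19
i=8 t=26 v=2: → [22,33); WM=23; [11,22) fires=2
i=9 t=28 v=7: → [22,33); WM=25
i=10 t=29 v=6: → [22,33); WM=26
i=11 t=34 v=7: → [33,44); WM=31
i=12 t=38 v=3: → [33,44); WM=35; [22,33) fires=4
i=13 t=41 v=3: → [33,44); WM=38
i=14 t=45 v=1: → [44,55); WM=42
i=15 t=45 v=8: → [44,55); WM=42
i=16 t=50 v=5: → [44,55); WM=47; [33,44) fires=2
i=17 t=51 v=3: → [44,55); WM=48
i=18 t=53 v=4: → [44,55); WM=50
i=19 t=47 v=7: → [44,55); WM=50
i=20 t=54 v=6: → [44,55); WM=51

2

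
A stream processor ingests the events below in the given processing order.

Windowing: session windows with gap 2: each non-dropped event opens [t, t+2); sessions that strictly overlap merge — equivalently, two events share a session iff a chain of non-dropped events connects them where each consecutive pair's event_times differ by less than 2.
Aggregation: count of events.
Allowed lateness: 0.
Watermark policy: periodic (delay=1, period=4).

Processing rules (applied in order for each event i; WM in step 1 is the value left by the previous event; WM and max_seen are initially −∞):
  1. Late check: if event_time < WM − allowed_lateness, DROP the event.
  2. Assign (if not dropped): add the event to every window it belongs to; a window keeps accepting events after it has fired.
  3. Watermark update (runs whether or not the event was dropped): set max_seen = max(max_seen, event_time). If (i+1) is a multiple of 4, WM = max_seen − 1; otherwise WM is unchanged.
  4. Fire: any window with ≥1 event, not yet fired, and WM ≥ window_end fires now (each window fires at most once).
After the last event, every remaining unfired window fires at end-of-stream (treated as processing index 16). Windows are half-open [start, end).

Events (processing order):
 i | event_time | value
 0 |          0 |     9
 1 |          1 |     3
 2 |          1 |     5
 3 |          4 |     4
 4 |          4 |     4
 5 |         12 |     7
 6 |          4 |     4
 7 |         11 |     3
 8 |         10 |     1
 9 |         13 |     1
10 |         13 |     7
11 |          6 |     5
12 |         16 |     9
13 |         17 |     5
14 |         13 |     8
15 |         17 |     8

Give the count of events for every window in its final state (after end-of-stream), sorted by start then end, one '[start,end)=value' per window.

[0,3)=3 [4,6)=3 [11,15)=5 [16,19)=3

i=0 t=0 v=9: → [0,2); WM=−∞
i=1 t=1 v=3: → [0,3); WM=−∞
i=2 t=1 v=5: → [0,3); WM=−∞
i=3 t=4 v=4: → [4,6); WM=3
i=4 t=4 v=4: → [4,6); WM=3
i=5 t=12 v=7: → [12,14); WM=3
i=6 t=4 v=4: → [4,6); WM=3
i=7 t=11 v=3: → [11,14); WM=11
i=8 t=10 v=1: DROP (t<11-0); WM=11
i=9 t=13 v=1: → [11,15); WM=11
i=10 t=13 v=7: → [11,15); WM=11
i=11 t=6 v=5: DROP (t<11-0); WM=12
i=12 t=16 v=9: → [16,18); WM=12
i=13 t=17 v=5: → [16,19); WM=12
i=14 t=13 v=8: → [11,15); WM=12
i=15 t=17 v=8: → [16,19); WM=16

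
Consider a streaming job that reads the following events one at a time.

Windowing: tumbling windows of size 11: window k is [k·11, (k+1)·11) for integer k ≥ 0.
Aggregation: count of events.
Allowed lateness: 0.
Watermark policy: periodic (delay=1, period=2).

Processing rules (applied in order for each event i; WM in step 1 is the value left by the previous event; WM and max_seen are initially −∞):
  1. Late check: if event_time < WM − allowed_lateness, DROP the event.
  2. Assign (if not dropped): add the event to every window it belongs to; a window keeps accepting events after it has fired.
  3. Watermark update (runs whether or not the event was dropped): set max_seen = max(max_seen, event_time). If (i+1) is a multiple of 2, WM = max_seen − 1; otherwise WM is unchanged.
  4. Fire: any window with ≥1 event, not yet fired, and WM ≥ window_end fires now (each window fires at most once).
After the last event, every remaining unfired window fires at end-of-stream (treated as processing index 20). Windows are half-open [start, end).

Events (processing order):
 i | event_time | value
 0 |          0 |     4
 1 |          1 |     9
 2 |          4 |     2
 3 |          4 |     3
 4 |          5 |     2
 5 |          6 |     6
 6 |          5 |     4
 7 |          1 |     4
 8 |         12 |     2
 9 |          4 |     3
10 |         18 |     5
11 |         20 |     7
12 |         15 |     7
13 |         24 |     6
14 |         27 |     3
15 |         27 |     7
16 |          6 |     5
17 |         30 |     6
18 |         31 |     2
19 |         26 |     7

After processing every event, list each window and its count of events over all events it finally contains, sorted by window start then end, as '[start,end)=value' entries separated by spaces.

[0,11)=7 [11,22)=3 [22,33)=5

i=0 t=0 v=4: → [0,11); WM=−∞
i=1 t=1 v=9: → [0,11); WM=0
i=2 t=4 v=2: → [0,11); WM=0
i=3 t=4 v=3: → [0,11); WM=3
i=4 t=5 v=2: → [0,11); WM=3
i=5 t=6 v=6: → [0,11); WM=5
i=6 t=5 v=4: → [0,11); WM=5
i=7 t=1 v=4: DROP (t<5-0); WM=5
i=8 t=12 v=2: → [11,22); WM=5
i=9 t=4 v=3: DROP (t<5-0); WM=11; [0,11) fires=7
i=10 t=18 v=5: → [11,22); WM=11
i=11 t=20 v=7: → [11,22); WM=19
i=12 t=15 v=7: DROP (t<19-0); WM=19
i=13 t=24 v=6: → [22,33); WM=23; [11,22) fires=3
i=14 t=27 v=3: → [22,33); WM=23
i=15 t=27 v=7: → [22,33); WM=26
i=16 t=6 v=5: DROP (t<26-0); WM=26
i=17 t=30 v=6: → [22,33); WM=29
i=18 t=31 v=2: → [22,33); WM=29
i=19 t=26 v=7: DROP (t<29-0); WM=30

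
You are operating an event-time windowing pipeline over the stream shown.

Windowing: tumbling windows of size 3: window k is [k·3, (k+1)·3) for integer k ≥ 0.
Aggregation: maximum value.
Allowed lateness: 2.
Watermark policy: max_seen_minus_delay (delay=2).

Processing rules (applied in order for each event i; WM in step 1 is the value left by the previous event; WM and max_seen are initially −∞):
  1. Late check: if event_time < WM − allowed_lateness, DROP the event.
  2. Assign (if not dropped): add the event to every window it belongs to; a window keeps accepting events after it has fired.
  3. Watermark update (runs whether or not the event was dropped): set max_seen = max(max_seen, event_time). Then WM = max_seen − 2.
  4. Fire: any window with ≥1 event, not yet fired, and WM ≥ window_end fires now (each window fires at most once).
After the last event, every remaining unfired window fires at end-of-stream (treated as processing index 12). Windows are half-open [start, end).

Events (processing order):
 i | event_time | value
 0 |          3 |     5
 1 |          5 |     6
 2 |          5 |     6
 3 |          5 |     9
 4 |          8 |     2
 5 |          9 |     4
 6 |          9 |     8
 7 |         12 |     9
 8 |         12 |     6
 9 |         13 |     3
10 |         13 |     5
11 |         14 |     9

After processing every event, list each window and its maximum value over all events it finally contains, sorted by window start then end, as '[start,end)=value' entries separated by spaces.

i=0 t=3 v=5: → [3,6); WM=1
i=1 t=5 v=6: → [3,6); WM=3
i=2 t=5 v=6: → [3,6); WM=3
i=3 t=5 v=9: → [3,6); WM=3
i=4 t=8 v=2: → [6,9); WM=6; [3,6) fires=9
i=5 t=9 v=4: → [9,12); WM=7
i=6 t=9 v=8: → [9,12); WM=7
i=7 t=12 v=9: → [12,15); WM=10; [6,9) fires=2
i=8 t=12 v=6: → [12,15); WM=10
i=9 t=13 v=3: → [12,15); WM=11
i=10 t=13 v=5: → [12,15); WM=11
i=11 t=14 v=9: → [12,15); WM=12; [9,12) fires=8

[3,6)=9 [6,9)=2 [9,12)=8 [12,15)=9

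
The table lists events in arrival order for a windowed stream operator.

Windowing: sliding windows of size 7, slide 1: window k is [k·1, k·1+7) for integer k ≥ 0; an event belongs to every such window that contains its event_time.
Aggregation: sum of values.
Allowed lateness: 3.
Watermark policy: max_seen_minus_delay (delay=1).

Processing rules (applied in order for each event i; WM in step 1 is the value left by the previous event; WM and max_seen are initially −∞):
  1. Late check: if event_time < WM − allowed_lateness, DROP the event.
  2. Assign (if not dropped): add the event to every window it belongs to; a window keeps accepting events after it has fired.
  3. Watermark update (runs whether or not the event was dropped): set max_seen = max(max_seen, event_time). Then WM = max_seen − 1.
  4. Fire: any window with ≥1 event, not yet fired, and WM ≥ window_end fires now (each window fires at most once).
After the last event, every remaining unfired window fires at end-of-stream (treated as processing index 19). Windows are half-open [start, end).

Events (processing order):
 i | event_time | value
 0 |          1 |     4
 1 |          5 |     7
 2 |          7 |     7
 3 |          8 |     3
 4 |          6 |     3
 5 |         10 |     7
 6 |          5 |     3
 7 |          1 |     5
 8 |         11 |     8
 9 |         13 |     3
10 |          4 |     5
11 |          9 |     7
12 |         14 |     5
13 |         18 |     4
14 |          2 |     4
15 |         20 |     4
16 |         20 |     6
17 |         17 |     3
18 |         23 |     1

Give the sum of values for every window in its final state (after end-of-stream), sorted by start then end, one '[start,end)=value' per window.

i=0 t=1 v=4: → [1,8),[0,7); WM=0
i=1 t=5 v=7: → [5,12),[4,11),[3,10),[2,9),[1,8),[0,7); WM=4
i=2 t=7 v=7: → [7,14),[6,13),[5,12),[4,11),[3,10),[2,9),[1,8); WM=6
i=3 t=8 v=3: → [8,15),[7,14),[6,13),[5,12),[4,11),[3,10),[2,9); WM=7; [0,7) fires=11
i=4 t=6 v=3: → [6,13),[5,12),[4,11),[3,10),[2,9),[1,8),[0,7); WM=7
i=5 t=10 v=7: → [10,17),[9,16),[8,15),[7,14),[6,13),[5,12),[4,11); WM=9; [1,8) fires=21 [2,9) fires=20
i=6 t=5 v=3: DROP (t<9-3); WM=9
i=7 t=1 v=5: DROP (t<9-3); WM=9
i=8 t=11 v=8: → [11,18),[10,17),[9,16),[8,15),[7,14),[6,13),[5,12); WM=10; [3,10) fires=20
i=9 t=13 v=3: → [13,20),[12,19),[11,18),[10,17),[9,16),[8,15),[7,14); WM=12; [4,11) fires=27 [5,12) fires=35
i=10 t=4 v=5: DROP (t<12-3); WM=12
i=11 t=9 v=7: → [9,16),[8,15),[7,14),[6,13),[5,12),[4,11),[3,10); WM=12
i=12 t=14 v=5: → [14,21),[13,20),[12,19),[11,18),[10,17),[9,16),[8,15); WM=13; [6,13) fires=35
i=13 t=18 v=4: → [18,25),[17,24),[16,23),[15,22),[14,21),[13,20),[12,19); WM=17; [7,14) fires=35 [8,15) fires=33 [9,16) fires=30 [10,17) fires=23
i=14 t=2 v=4: DROP (t<17-3); WM=17
i=15 t=20 v=4: → [20,27),[19,26),[18,25),[17,24),[16,23),[15,22),[14,21); WM=19; [11,18) fires=16 [12,19) fires=12
i=16 t=20 v=6: → [20,27),[19,26),[18,25),[17,24),[16,23),[15,22),[14,21); WM=19
i=17 t=17 v=3: → [17,24),[16,23),[15,22),[14,21),[13,20),[12,19),[11,18); WM=19
i=18 t=23 v=1: → [23,30),[22,29),[21,28),[20,27),[19,26),[18,25),[17,24); WM=22; [13,20) fires=15 [14,21) fires=22 [15,22) fires=17

[0,7)=14 [1,8)=21 [2,9)=20 [3,10)=27 [4,11)=34 [5,12)=42 [6,13)=35 [7,14)=35 [8,15)=33 [9,16)=30 [10,17)=23 [11,18)=19 [12,19)=15 [13,20)=15 [14,21)=22 [15,22)=17 [16,23)=17 [17,24)=18 [18,25)=15 [19,26)=11 [20,27)=11 [21,28)=1 [22,29)=1 [23,30)=1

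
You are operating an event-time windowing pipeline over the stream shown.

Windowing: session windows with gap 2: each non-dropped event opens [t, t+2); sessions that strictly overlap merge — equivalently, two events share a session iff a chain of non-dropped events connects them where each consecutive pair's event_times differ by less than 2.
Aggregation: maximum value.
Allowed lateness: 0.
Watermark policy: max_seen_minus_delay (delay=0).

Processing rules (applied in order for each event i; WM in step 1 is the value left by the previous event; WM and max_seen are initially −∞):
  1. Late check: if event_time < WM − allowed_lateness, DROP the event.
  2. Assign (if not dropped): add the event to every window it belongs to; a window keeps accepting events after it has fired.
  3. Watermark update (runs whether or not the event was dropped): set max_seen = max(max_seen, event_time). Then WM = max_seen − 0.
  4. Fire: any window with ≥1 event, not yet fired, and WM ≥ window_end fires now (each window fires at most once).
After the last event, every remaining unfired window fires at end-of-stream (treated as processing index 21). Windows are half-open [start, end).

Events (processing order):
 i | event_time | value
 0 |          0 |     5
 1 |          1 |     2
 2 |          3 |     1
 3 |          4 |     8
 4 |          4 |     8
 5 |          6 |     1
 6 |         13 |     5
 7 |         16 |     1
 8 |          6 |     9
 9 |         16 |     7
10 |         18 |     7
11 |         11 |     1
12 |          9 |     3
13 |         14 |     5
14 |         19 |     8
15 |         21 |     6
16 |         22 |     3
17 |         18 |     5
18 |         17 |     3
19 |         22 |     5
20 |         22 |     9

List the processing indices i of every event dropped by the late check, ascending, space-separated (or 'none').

i=0 t=0 v=5: → [0,2); WM=0
i=1 t=1 v=2: → [0,3); WM=1
i=2 t=3 v=1: → [3,5); WM=3
i=3 t=4 v=8: → [3,6); WM=4
i=4 t=4 v=8: → [3,6); WM=4
i=5 t=6 v=1: → [6,8); WM=6
i=6 t=13 v=5: → [13,15); WM=13
i=7 t=16 v=1: → [16,18); WM=16
i=8 t=6 v=9: DROP (t<16-0); WM=16
i=9 t=16 v=7: → [16,18); WM=16
i=10 t=18 v=7: → [18,20); WM=18
i=11 t=11 v=1: DROP (t<18-0); WM=18
i=12 t=9 v=3: DROP (t<18-0); WM=18
i=13 t=14 v=5: DROP (t<18-0); WM=18
i=14 t=19 v=8: → [18,21); WM=19
i=15 t=21 v=6: → [21,23); WM=21
i=16 t=22 v=3: → [21,24); WM=22
i=17 t=18 v=5: DROP (t<22-0); WM=22
i=18 t=17 v=3: DROP (t<22-0); WM=22
i=19 t=22 v=5: → [21,24); WM=22
i=20 t=22 v=9: → [21,24); WM=22

8 11 12 13 17 18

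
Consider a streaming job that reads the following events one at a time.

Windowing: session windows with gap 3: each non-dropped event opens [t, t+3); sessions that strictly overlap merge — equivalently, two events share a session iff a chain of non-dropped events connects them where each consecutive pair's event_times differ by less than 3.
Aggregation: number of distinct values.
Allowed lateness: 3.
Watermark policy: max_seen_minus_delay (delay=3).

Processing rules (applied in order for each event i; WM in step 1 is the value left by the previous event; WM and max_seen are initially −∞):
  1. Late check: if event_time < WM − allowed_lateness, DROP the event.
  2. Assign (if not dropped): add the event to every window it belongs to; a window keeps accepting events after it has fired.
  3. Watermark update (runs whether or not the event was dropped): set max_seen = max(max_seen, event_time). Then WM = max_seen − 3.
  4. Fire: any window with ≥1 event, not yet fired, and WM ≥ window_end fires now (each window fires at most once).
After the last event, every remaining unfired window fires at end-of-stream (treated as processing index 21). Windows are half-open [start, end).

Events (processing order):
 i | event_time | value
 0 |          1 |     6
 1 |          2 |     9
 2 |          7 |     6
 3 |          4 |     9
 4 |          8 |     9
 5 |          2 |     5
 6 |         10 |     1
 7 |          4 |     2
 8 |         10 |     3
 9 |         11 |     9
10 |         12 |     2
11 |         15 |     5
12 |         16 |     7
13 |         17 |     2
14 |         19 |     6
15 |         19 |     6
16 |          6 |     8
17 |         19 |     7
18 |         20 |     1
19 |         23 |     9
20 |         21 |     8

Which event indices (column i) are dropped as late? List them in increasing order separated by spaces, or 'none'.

16

i=0 t=1 v=6: → [1,4); WM=-2
i=1 t=2 v=9: → [1,5); WM=-1
i=2 t=7 v=6: → [7,10); WM=4
i=3 t=4 v=9: → [1,7); WM=4
i=4 t=8 v=9: → [7,11); WM=5
i=5 t=2 v=5: → [1,7); WM=5
i=6 t=10 v=1: → [7,13); WM=7
i=7 t=4 v=2: → [1,7); WM=7
i=8 t=10 v=3: → [7,13); WM=7
i=9 t=11 v=9: → [7,14); WM=8
i=10 t=12 v=2: → [7,15); WM=9
i=11 t=15 v=5: → [15,18); WM=12
i=12 t=16 v=7: → [15,19); WM=13
i=13 t=17 v=2: → [15,20); WM=14
i=14 t=19 v=6: → [15,22); WM=16
i=15 t=19 v=6: → [15,22); WM=16
i=16 t=6 v=8: DROP (t<16-3); WM=16
i=17 t=19 v=7: → [15,22); WM=16
i=18 t=20 v=1: → [15,23); WM=17
i=19 t=23 v=9: → [23,26); WM=20
i=20 t=21 v=8: → [15,26); WM=20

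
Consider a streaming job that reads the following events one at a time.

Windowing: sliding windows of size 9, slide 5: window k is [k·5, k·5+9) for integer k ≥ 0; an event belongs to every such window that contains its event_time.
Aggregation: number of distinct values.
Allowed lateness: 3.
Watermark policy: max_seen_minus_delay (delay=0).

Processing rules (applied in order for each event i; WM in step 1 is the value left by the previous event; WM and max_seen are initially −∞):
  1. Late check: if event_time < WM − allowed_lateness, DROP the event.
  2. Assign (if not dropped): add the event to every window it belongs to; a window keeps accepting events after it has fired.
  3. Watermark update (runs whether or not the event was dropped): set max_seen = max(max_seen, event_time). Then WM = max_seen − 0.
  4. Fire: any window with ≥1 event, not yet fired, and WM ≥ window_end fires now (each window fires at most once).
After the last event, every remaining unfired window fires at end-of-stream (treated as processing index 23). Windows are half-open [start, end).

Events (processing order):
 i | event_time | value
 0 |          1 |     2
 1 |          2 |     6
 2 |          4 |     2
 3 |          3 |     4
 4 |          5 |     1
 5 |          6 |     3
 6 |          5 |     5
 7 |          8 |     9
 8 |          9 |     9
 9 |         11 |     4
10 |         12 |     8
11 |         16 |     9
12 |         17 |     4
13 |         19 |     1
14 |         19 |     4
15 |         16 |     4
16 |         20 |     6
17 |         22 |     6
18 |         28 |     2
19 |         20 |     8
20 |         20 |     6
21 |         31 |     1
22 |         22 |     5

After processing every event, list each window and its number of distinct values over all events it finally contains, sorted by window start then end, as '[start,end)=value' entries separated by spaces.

i=0 t=1 v=2: → [0,9); WM=1
i=1 t=2 v=6: → [0,9); WM=2
i=2 t=4 v=2: → [0,9); WM=4
i=3 t=3 v=4: → [0,9); WM=4
i=4 t=5 v=1: → [5,14),[0,9); WM=5
i=5 t=6 v=3: → [5,14),[0,9); WM=6
i=6 t=5 v=5: → [5,14),[0,9); WM=6
i=7 t=8 v=9: → [5,14),[0,9); WM=8
i=8 t=9 v=9: → [5,14); WM=9; [0,9) fires=7
i=9 t=11 v=4: → [10,19),[5,14); WM=11
i=10 t=12 v=8: → [10,19),[5,14); WM=12
i=11 t=16 v=9: → [15,24),[10,19); WM=16; [5,14) fires=6
i=12 t=17 v=4: → [15,24),[10,19); WM=17
i=13 t=19 v=1: → [15,24); WM=19; [10,19) fires=3
i=14 t=19 v=4: → [15,24); WM=19
i=15 t=16 v=4: → [15,24),[10,19); WM=19
i=16 t=20 v=6: → [20,29),[15,24); WM=20
i=17 t=22 v=6: → [20,29),[15,24); WM=22
i=18 t=28 v=2: → [25,34),[20,29); WM=28; [15,24) fires=4
i=19 t=20 v=8: DROP (t<28-3); WM=28
i=20 t=20 v=6: DROP (t<28-3); WM=28
i=21 t=31 v=1: → [30,39),[25,34); WM=31; [20,29) fires=2
i=22 t=22 v=5: DROP (t<31-3); WM=31

[0,9)=7 [5,14)=6 [10,19)=3 [15,24)=4 [20,29)=2 [25,34)=2 [30,39)=1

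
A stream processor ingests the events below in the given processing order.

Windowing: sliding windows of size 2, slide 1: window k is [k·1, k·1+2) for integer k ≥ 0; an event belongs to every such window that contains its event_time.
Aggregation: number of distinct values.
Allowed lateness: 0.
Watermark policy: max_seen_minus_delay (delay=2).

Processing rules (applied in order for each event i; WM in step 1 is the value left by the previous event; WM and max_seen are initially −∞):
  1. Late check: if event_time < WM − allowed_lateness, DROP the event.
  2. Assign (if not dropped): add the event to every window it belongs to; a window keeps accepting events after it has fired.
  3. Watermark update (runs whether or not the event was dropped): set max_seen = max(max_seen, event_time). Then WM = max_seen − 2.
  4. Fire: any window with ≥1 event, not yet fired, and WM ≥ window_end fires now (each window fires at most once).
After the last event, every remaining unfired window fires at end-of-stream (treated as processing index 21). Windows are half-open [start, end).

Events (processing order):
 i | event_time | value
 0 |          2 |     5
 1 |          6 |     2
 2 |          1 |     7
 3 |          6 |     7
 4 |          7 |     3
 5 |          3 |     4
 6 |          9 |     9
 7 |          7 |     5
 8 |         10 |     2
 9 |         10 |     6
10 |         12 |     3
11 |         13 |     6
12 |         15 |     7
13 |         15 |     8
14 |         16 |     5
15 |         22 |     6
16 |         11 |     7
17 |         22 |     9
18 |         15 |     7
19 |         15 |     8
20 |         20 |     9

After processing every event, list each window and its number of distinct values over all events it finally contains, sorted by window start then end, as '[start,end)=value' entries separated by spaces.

i=0 t=2 v=5: → [2,4),[1,3); WM=0
i=1 t=6 v=2: → [6,8),[5,7); WM=4; [1,3) fires=1 [2,4) fires=1
i=2 t=1 v=7: DROP (t<4-0); WM=4
i=3 t=6 v=7: → [6,8),[5,7); WM=4
i=4 t=7 v=3: → [7,9),[6,8); WM=5
i=5 t=3 v=4: DROP (t<5-0); WM=5
i=6 t=9 v=9: → [9,11),[8,10); WM=7; [5,7) fires=2
i=7 t=7 v=5: → [7,9),[6,8); WM=7
i=8 t=10 v=2: → [10,12),[9,11); WM=8; [6,8) fires=4
i=9 t=10 v=6: → [10,12),[9,11); WM=8
i=10 t=12 v=3: → [12,14),[11,13); WM=10; [7,9) fires=2 [8,10) fires=1
i=11 t=13 v=6: → [13,15),[12,14); WM=11; [9,11) fires=3
i=12 t=15 v=7: → [15,17),[14,16); WM=13; [10,12) fires=2 [11,13) fires=1
i=13 t=15 v=8: → [15,17),[14,16); WM=13
i=14 t=16 v=5: → [16,18),[15,17); WM=14; [12,14) fires=2
i=15 t=22 v=6: → [22,24),[21,23); WM=20; [13,15) fires=1 [14,16) fires=2 [15,17) fires=3 [16,18) fires=1
i=16 t=11 v=7: DROP (t<20-0); WM=20
i=17 t=22 v=9: → [22,24),[21,23); WM=20
i=18 t=15 v=7: DROP (t<20-0); WM=20
i=19 t=15 v=8: DROP (t<20-0); WM=20
i=20 t=20 v=9: → [20,22),[19,21); WM=20

[1,3)=1 [2,4)=1 [5,7)=2 [6,8)=4 [7,9)=2 [8,10)=1 [9,11)=3 [10,12)=2 [11,13)=1 [12,14)=2 [13,15)=1 [14,16)=2 [15,17)=3 [16,18)=1 [19,21)=1 [20,22)=1 [21,23)=2 [22,24)=2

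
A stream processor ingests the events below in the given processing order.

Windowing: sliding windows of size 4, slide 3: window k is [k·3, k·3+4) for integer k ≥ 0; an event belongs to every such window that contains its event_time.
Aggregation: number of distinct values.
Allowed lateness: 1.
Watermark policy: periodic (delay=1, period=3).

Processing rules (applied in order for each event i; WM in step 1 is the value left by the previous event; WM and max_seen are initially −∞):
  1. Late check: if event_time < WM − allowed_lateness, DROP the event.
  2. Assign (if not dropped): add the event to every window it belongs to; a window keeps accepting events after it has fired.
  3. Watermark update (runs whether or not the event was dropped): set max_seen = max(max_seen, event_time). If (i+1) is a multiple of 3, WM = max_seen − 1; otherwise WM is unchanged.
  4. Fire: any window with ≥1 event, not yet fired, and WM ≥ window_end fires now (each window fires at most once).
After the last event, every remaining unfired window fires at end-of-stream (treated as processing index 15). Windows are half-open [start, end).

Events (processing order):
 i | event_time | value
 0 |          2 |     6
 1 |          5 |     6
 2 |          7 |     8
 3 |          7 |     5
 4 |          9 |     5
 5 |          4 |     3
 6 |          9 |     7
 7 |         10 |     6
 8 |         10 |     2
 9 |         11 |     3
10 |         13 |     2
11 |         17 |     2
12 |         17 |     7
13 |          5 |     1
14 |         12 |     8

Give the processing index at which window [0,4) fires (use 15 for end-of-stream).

i=0 t=2 v=6: → [0,4); WM=−∞
i=1 t=5 v=6: → [3,7); WM=−∞
i=2 t=7 v=8: → [6,10); WM=6; [0,4) fires=1
i=3 t=7 v=5: → [6,10); WM=6
i=4 t=9 v=5: → [9,13),[6,10); WM=6
i=5 t=4 v=3: DROP (t<6-1); WM=8; [3,7) fires=1
i=6 t=9 v=7: → [9,13),[6,10); WM=8
i=7 t=10 v=6: → [9,13); WM=8
i=8 t=10 v=2: → [9,13); WM=9
i=9 t=11 v=3: → [9,13); WM=9
i=10 t=13 v=2: → [12,16); WM=9
i=11 t=17 v=2: → [15,19); WM=16; [6,10) fires=3 [9,13) fires=5 [12,16) fires=1
i=12 t=17 v=7: → [15,19); WM=16
i=13 t=5 v=1: DROP (t<16-1); WM=16
i=14 t=12 v=8: DROP (t<16-1); WM=16

2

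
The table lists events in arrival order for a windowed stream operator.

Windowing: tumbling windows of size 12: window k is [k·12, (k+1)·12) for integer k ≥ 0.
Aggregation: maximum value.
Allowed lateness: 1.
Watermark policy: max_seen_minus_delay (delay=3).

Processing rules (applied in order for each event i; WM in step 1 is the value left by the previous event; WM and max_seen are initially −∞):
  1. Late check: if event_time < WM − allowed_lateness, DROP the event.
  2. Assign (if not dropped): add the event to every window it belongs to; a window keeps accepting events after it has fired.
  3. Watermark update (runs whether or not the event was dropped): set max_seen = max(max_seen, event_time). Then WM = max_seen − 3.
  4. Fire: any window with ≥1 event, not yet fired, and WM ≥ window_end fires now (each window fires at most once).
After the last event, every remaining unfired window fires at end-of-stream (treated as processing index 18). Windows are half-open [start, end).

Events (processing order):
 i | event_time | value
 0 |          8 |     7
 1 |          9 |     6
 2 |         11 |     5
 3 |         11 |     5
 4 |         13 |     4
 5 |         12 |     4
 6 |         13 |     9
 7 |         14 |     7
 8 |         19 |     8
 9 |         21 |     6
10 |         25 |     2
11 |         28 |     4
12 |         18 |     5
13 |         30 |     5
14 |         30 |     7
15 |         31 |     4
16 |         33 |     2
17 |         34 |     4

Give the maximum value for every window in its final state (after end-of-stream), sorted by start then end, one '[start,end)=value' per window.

[0,12)=7 [12,24)=9 [24,36)=7

i=0 t=8 v=7: → [0,12); WM=5
i=1 t=9 v=6: → [0,12); WM=6
i=2 t=11 v=5: → [0,12); WM=8
i=3 t=11 v=5: → [0,12); WM=8
i=4 t=13 v=4: → [12,24); WM=10
i=5 t=12 v=4: → [12,24); WM=10
i=6 t=13 v=9: → [12,24); WM=10
i=7 t=14 v=7: → [12,24); WM=11
i=8 t=19 v=8: → [12,24); WM=16; [0,12) fires=7
i=9 t=21 v=6: → [12,24); WM=18
i=10 t=25 v=2: → [24,36); WM=22
i=11 t=28 v=4: → [24,36); WM=25; [12,24) fires=9
i=12 t=18 v=5: DROP (t<25-1); WM=25
i=13 t=30 v=5: → [24,36); WM=27
i=14 t=30 v=7: → [24,36); WM=27
i=15 t=31 v=4: → [24,36); WM=28
i=16 t=33 v=2: → [24,36); WM=30
i=17 t=34 v=4: → [24,36); WM=31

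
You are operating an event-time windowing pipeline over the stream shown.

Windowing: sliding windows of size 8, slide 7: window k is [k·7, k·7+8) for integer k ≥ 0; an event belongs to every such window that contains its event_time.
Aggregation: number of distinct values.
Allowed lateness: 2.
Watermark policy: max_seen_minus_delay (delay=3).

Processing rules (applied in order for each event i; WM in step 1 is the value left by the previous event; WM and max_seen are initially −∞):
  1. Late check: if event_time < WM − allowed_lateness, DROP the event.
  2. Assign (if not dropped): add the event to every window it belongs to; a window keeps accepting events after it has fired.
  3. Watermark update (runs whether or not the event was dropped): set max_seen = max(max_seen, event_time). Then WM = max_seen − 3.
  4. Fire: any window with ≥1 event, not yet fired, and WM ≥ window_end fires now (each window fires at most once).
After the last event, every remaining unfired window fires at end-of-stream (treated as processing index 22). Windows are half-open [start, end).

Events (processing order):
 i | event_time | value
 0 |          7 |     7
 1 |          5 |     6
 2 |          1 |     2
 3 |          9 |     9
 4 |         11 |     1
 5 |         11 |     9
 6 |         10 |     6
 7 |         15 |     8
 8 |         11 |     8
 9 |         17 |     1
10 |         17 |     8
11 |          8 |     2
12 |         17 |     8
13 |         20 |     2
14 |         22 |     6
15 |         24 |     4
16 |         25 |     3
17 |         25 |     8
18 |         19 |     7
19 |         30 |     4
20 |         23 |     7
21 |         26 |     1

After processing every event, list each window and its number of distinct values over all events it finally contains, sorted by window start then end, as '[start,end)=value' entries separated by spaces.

i=0 t=7 v=7: → [7,15),[0,8); WM=4
i=1 t=5 v=6: → [0,8); WM=4
i=2 t=1 v=2: DROP (t<4-2); WM=4
i=3 t=9 v=9: → [7,15); WM=6
i=4 t=11 v=1: → [7,15); WM=8; [0,8) fires=2
i=5 t=11 v=9: → [7,15); WM=8
i=6 t=10 v=6: → [7,15); WM=8
i=7 t=15 v=8: → [14,22); WM=12
i=8 t=11 v=8: → [7,15); WM=12
i=9 t=17 v=1: → [14,22); WM=14
i=10 t=17 v=8: → [14,22); WM=14
i=11 t=8 v=2: DROP (t<14-2); WM=14
i=12 t=17 v=8: → [14,22); WM=14
i=13 t=20 v=2: → [14,22); WM=17; [7,15) fires=5
i=14 t=22 v=6: → [21,29); WM=19
i=15 t=24 v=4: → [21,29); WM=21
i=16 t=25 v=3: → [21,29); WM=22; [14,22) fires=3
i=17 t=25 v=8: → [21,29); WM=22
i=18 t=19 v=7: DROP (t<22-2); WM=22
i=19 t=30 v=4: → [28,36); WM=27
i=20 t=23 v=7: DROP (t<27-2); WM=27
i=21 t=26 v=1: → [21,29); WM=27

[0,8)=2 [7,15)=5 [14,22)=3 [21,29)=5 [28,36)=1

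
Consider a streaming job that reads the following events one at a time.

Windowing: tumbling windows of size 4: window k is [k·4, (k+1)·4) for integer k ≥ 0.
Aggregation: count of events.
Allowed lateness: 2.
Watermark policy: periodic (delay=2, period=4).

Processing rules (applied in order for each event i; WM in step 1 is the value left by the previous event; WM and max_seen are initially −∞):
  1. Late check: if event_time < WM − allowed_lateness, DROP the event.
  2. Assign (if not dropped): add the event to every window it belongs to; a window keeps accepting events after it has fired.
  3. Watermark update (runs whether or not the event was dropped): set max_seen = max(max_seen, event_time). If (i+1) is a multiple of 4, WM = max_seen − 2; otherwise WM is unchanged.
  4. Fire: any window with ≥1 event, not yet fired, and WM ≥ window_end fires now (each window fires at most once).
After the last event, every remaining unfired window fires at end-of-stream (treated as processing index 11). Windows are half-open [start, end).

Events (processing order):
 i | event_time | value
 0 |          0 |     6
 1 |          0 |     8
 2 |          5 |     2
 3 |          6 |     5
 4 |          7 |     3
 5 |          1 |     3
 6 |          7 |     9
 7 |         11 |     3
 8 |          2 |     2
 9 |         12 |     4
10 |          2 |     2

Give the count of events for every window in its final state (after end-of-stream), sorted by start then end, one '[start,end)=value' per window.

i=0 t=0 v=6: → [0,4); WM=−∞
i=1 t=0 v=8: → [0,4); WM=−∞
i=2 t=5 v=2: → [4,8); WM=−∞
i=3 t=6 v=5: → [4,8); WM=4; [0,4) fires=2
i=4 t=7 v=3: → [4,8); WM=4
i=5 t=1 v=3: DROP (t<4-2); WM=4
i=6 t=7 v=9: → [4,8); WM=4
i=7 t=11 v=3: → [8,12); WM=9; [4,8) fires=4
i=8 t=2 v=2: DROP (t<9-2); WM=9
i=9 t=12 v=4: → [12,16); WM=9
i=10 t=2 v=2: DROP (t<9-2); WM=9

[0,4)=2 [4,8)=4 [8,12)=1 [12,16)=1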